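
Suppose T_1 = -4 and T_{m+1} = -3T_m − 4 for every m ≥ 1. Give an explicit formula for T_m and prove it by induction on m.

Claim: T_m = (-3)^m − 1.

Base case: T_1 = -4, and (-3)^1 − 1 = -3 − 1 = -4.
Assume T_k = (-3)^k − 1 for some k ≥ 1.
Then T_{k+1} = -3T_k − 4 = -3·((-3)^k − 1) − 4 = -3·(-3)^k + 3 − 4 = (-3)^{k+1} − 1.
So the formula holds for k+1, and by induction T_m = (-3)^m − 1 for all m ≥ 1.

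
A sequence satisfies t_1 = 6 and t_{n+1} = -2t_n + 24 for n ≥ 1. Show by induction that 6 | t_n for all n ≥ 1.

Base case: t_1 = 6 = 6·1, so 6 | t_1.
Assume 6 | t_k, so t_k = 6s for some integer s.
Then t_{k+1} = -2t_k + 24 = -2·(6s) + 24 = 6(-2s + 4), so 6 | t_{k+1}.
By induction, 6 | t_n for all n ≥ 1.

6 | t_n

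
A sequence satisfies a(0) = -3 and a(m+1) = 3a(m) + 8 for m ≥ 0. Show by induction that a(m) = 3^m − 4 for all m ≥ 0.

Base case: a(0) = -3, and 3^0 − 4 = 1 − 4 = -3.
Assume a(r) = 3^r − 4 for some r ≥ 0.
Then a(r+1) = 3a(r) + 8 = 3·(3^r − 4) + 8 = 3^{r+1} − 12 + 8 = 3^{r+1} − 4.
So the formula holds for r+1, and by induction a(m) = 3^m − 4 for all m ≥ 0.

a(m) = 3^m − 4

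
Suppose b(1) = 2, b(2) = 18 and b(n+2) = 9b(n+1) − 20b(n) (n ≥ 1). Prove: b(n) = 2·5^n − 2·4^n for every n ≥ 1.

Base cases: b(1) = 2 and 2·5^1 − 2·4^1 = 2; b(2) = 18 and 2·5^2 − 2·4^2 = 18.
Assume b(j) = 2·5^j − 2·4^j for all 1 ≤ j ≤ m, where m ≥ 2.
Then b(m+1) = 9b(m) − 20b(m−1) = 9·(2·5^m − 2·4^m) − 20·(2·5^{m−1} − 2·4^{m−1}) = 2·(9·5 − 20)5^{m−1} − 2·(9·4 − 20)4^{m−1} = 50·5^{m−1} − 32·4^{m−1} = 2·5^{m+1} − 2·4^{m+1}.
So the formula holds for m+1, and by strong induction b(n) = 2·5^n − 2·4^n for all n ≥ 1.

b(n) = 2·5^n − 2·4^n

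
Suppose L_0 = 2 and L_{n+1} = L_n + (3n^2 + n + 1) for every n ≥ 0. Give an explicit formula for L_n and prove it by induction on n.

Claim: L_n = n^3 − n^2 + n + 2.

Base case: L_0 = 2, and 0^3 − 0^2 + 0 + 2 = 2.
Assume L_k = k^3 − k^2 + k + 2.
Then L_{k+1} = L_k + (3k^2 + k + 1) = (k^3 − k^2 + k + 2) + (3k^2 + k + 1) = k^3 + 2k^2 + 2k + 3,
and (k+1)^3 − (k+1)^2 + (k+1) + 2 = k^3 + 2k^2 + 2k + 3.
By induction, L_n = n^3 − n^2 + n + 2 for all n ≥ 0.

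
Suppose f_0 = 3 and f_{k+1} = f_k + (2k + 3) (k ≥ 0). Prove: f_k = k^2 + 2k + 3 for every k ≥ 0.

Base case: f_0 = 3, and 0^2 + 2·0 + 3 = 3.
Assume f_j = j^2 + 2j + 3.
Then f_{j+1} = f_j + (2j + 3) = (j^2 + 2j + 3) + (2j + 3) = j^2 + 4j + 6,
and (j+1)^2 + 2·(j+1) + 3 = j^2 + 4j + 6.
Hence f_k = k^2 + 2k + 3 for every k ≥ 0, by induction.

f_k = k^2 + 2k + 3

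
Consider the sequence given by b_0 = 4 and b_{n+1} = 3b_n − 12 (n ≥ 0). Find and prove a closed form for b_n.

Claim: b_n = -2·3^n + 6.

Base case: b_0 = 4, and -2·3^0 + 6 = -2 + 6 = 4.
Assume b_m = -2·3^m + 6 for some m ≥ 0.
Then b_{m+1} = 3b_m − 12 = 3·(-2·3^m + 6) − 12 = -6·3^m + 18 − 12 = -2·3^{m+1} + 6.
Hence b_n = -2·3^n + 6 for every n ≥ 0, by induction.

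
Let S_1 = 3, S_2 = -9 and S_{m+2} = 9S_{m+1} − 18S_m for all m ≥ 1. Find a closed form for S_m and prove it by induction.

Claim: S_m = 3·3^m − 6^m.

Base cases: S_1 = 3 and 3·3^1 − 6^1 = 3; S_2 = -9 and 3·3^2 − 6^2 = -9.
Assume S_j = 3·3^j − 6^j for all 1 ≤ j ≤ r, where r ≥ 2.
Then S_{r+1} = 9S_r − 18S_{r−1} = 9·(3·3^r − 6^r) − 18·(3·3^{r−1} − 6^{r−1}) = 3·(9·3 − 18)3^{r−1} − (9·6 − 18)6^{r−1} = 27·3^{r−1} − 36·6^{r−1} = 3·3^{r+1} − 6^{r+1}.
Hence S_m = 3·3^m − 6^m for every m ≥ 1, by strong induction.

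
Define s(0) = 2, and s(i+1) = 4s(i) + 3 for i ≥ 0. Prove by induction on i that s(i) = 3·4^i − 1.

Base case: s(0) = 2, and 3·4^0 − 1 = 3 − 1 = 2.
Assume s(r) = 3·4^r − 1 for some r ≥ 0.
Then s(r+1) = 4s(r) + 3 = 4·(3·4^r − 1) + 3 = 12·4^r − 4 + 3 = 3·4^{r+1} − 1.
By induction, s(i) = 3·4^i − 1 for all i ≥ 0.

s(i) = 3·4^i − 1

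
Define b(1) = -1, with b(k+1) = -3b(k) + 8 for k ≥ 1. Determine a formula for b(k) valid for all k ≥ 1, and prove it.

Claim: b(k) = (-3)^k + 2.

Base case: b(1) = -1, and (-3)^1 + 2 = -3 + 2 = -1.
Assume b(r) = (-3)^r + 2 for some r ≥ 1.
Then b(r+1) = -3b(r) + 8 = -3·((-3)^r + 2) + 8 = -3·(-3)^r − 6 + 8 = (-3)^{r+1} + 2.
This completes the inductive step, so b(k) = (-3)^k + 2 for all k ≥ 1.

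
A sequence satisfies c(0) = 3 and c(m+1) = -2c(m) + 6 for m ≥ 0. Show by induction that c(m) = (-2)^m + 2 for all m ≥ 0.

Base case: c(0) = 3, and (-2)^0 + 2 = 1 + 2 = 3.
Assume c(r) = (-2)^r + 2 for some r ≥ 0.
Then c(r+1) = -2c(r) + 6 = -2·((-2)^r + 2) + 6 = -2·(-2)^r − 4 + 6 = (-2)^{r+1} + 2.
So the formula holds for r+1, and by induction c(m) = (-2)^m + 2 for all m ≥ 0.

c(m) = (-2)^m + 2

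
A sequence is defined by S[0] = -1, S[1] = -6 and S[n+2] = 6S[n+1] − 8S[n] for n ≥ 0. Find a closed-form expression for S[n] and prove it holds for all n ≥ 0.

Claim: S[n] = 2^n − 2·4^n.

Base cases: S[0] = -1 and 2^0 − 2·4^0 = -1; S[1] = -6 and 2^1 − 2·4^1 = -6.
Assume S[j] = 2^j − 2·4^j for all 0 ≤ j ≤ m, where m ≥ 1.
Then S[m+1] = 6S[m] − 8S[m−1] = 6·(2^m − 2·4^m) − 8·(2^{m−1} − 2·4^{m−1}) = (6·2 − 8)2^{m−1} − 2·(6·4 − 8)4^{m−1} = 4·2^{m−1} − 32·4^{m−1} = 2^{m+1} − 2·4^{m+1}.
So the formula holds for m+1, and by strong induction S[n] = 2^n − 2·4^n for all n ≥ 0.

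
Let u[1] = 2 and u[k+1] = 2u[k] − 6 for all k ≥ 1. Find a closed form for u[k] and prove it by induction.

Claim: u[k] = -2^{k+1} + 6.

Base case: u[1] = 2, and -2^{1+1} + 6 = -4 + 6 = 2.
Assume u[m] = -2^{m+1} + 6 for some m ≥ 1.
Then u[m+1] = 2u[m] − 6 = 2·(-2^{m+1} + 6) − 6 = -2^{m+2} + 12 − 6 = -2^{m+2} + 6.
This completes the inductive step, so u[k] = -2^{k+1} + 6 for all k ≥ 1.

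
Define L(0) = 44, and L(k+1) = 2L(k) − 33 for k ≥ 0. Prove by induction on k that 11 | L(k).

Base case: L(0) = 44 = 11·4, so 11 | L(0).
Assume 11 | L(j), so L(j) = 11t for some integer t.
Then L(j+1) = 2L(j) − 33 = 2·(11t) − 33 = 11(2t − 3), so 11 | L(j+1).
So the property holds for j+1, and by induction 11 | L(k) for all k ≥ 0.

11 | L(k)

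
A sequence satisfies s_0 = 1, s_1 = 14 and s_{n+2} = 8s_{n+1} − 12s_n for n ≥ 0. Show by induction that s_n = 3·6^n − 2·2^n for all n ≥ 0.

Base cases: s_0 = 1 and 3·6^0 − 2·2^0 = 1; s_1 = 14 and 3·6^1 − 2·2^1 = 14.
Assume s_i = 3·6^i − 2·2^i for all 0 ≤ i ≤ j, where j ≥ 1.
Then s_{j+1} = 8s_j − 12s_{j−1} = 8·(3·6^j − 2·2^j) − 12·(3·6^{j−1} − 2·2^{j−1}) = 3·(8·6 − 12)6^{j−1} − 2·(8·2 − 12)2^{j−1} = 108·6^{j−1} − 8·2^{j−1} = 3·6^{j+1} − 2·2^{j+1}.
This completes the inductive step, so s_n = 3·6^n − 2·2^n for all n ≥ 0.

s_n = 3·6^n − 2·2^n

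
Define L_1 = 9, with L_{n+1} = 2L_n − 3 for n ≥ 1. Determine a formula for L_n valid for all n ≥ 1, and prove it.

Claim: L_n = 3·2^n + 3.

Base case: L_1 = 9, and 3·2^1 + 3 = 6 + 3 = 9.
Assume L_r = 3·2^r + 3 for some r ≥ 1.
Then L_{r+1} = 2L_r − 3 = 2·(3·2^r + 3) − 3 = 6·2^r + 6 − 3 = 3·2^{r+1} + 3.
This completes the inductive step, so L_n = 3·2^n + 3 for all n ≥ 1.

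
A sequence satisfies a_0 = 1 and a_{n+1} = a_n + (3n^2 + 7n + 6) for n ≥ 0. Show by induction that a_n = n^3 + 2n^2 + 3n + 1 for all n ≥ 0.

Base case: a_0 = 1, and 0^3 + 2·0^2 + 3·0 + 1 = 1.
Assume a_r = r^3 + 2r^2 + 3r + 1.
Then a_{r+1} = a_r + (3r^2 + 7r + 6) = (r^3 + 2r^2 + 3r + 1) + (3r^2 + 7r + 6) = r^3 + 5r^2 + 10r + 7,
and (r+1)^3 + 2·(r+1)^2 + 3·(r+1) + 1 = r^3 + 5r^2 + 10r + 7.
This completes the inductive step, so a_n = n^3 + 2n^2 + 3n + 1 for all n ≥ 0.

a_n = n^3 + 2n^2 + 3n + 1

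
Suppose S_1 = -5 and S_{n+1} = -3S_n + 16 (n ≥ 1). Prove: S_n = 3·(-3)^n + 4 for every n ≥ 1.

Base case: S_1 = -5, and 3·(-3)^1 + 4 = -9 + 4 = -5.
Assume S_k = 3·(-3)^k + 4 for some k ≥ 1.
Then S_{k+1} = -3S_k + 16 = -3·(3·(-3)^k + 4) + 16 = -9·(-3)^k − 12 + 16 = 3·(-3)^{k+1} + 4.
By induction, S_n = 3·(-3)^n + 4 for all n ≥ 1.

S_n = 3·(-3)^n + 4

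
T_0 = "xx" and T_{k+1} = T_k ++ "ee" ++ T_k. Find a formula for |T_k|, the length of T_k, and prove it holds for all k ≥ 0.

Claim: |T_k| = 2^{k+2} − 2.

Base case: |T_0| = 2, and 2^{0+2} − 2 = 2.
Assume |T_m| = 2^{m+2} − 2.
Then |T_{m+1}| = |T_m| + 2 + |T_m| = 2|T_m| + 2 = 2(2^{m+2} − 2) + 2 = 2^{m+3} − 4 + 2 = 2^{m+3} − 2.
So the formula holds for m+1, and by induction |T_k| = 2^{k+2} − 2 for all k ≥ 0.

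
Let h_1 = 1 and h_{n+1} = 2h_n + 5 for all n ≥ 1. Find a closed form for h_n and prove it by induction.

Claim: h_n = 3·2^n − 5.

Base case: h_1 = 1, and 3·2^1 − 5 = 6 − 5 = 1.
Assume h_k = 3·2^k − 5 for some k ≥ 1.
Then h_{k+1} = 2h_k + 5 = 2·(3·2^k − 5) + 5 = 6·2^k − 10 + 5 = 3·2^{k+1} − 5.
Hence h_n = 3·2^n − 5 for every n ≥ 1, by induction.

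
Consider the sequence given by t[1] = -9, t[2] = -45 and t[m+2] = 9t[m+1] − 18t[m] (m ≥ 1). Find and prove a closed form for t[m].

Claim: t[m] = -3^m − 6^m.

Base cases: t[1] = -9 and -3^1 − 6^1 = -9; t[2] = -45 and -3^2 − 6^2 = -45.
Assume t[j] = -3^j − 6^j for all 1 ≤ j ≤ r, where r ≥ 2.
Then t[r+1] = 9t[r] − 18t[r−1] = 9·(-3^r − 6^r) − 18·(-3^{r−1} − 6^{r−1}) = -(9·3 − 18)3^{r−1} − (9·6 − 18)6^{r−1} = -9·3^{r−1} − 36·6^{r−1} = -3^{r+1} − 6^{r+1}.
Hence t[m] = -3^m − 6^m for every m ≥ 1, by strong induction.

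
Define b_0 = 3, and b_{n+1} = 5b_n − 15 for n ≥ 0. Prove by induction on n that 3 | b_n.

Base case: b_0 = 3 = 3·1, so 3 | b_0.
Assume 3 | b_m, so b_m = 3t for some integer t.
Then b_{m+1} = 5b_m − 15 = 5·(3t) − 15 = 3(5t − 5), so 3 | b_{m+1}.
By induction, 3 | b_n for all n ≥ 0.

3 | b_n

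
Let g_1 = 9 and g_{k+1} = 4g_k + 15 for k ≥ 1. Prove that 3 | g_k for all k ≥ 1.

Base case: g_1 = 9 = 3·3, so 3 | g_1.
Assume 3 | g_r, so g_r = 3t for some integer t.
Then g_{r+1} = 4g_r + 15 = 4·(3t) + 15 = 3(4t + 5), so 3 | g_{r+1}.
By induction, 3 | g_k for all k ≥ 1.

3 | g_k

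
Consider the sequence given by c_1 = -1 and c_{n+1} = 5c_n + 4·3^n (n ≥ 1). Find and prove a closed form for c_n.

Claim: c_n = 5^n − 2·3^n.

Base case: c_1 = -1, and 5^1 − 2·3^1 = 5 − 6 = -1.
Assume c_m = 5^m − 2·3^m for some m ≥ 1.
Then c_{m+1} = 5c_m + 4·3^m = 5·(5^m − 2·3^m) + 4·3^m = 5^{m+1} − 10·3^m + 4·3^m = 5^{m+1} − 6·3^m = 5^{m+1} − 2·3^{m+1}.
So the formula holds for m+1, and by induction c_n = 5^n − 2·3^n for all n ≥ 1.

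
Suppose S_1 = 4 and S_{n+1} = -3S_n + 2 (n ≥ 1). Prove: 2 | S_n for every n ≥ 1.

Base case: S_1 = 4 = 2·2, so 2 | S_1.
Assume 2 | S_r, so S_r = 2t for some integer t.
Then S_{r+1} = -3S_r + 2 = -3·(2t) + 2 = 2(-3t + 1), so 2 | S_{r+1}.
This completes the inductive step, so 2 | S_n for all n ≥ 1.

2 | S_n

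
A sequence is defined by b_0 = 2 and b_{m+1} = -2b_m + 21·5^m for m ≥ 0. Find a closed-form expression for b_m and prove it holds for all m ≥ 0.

Claim: b_m = -(-2)^m + 3·5^m.

Base case: b_0 = 2, and -(-2)^0 + 3·5^0 = -1 + 3 = 2.
Assume b_r = -(-2)^r + 3·5^r for some r ≥ 0.
Then b_{r+1} = -2b_r + 21·5^r = -2·(-(-2)^r + 3·5^r) + 21·5^r = -(-2)^{r+1} − 6·5^r + 21·5^r = -(-2)^{r+1} + 15·5^r = -(-2)^{r+1} + 3·5^{r+1}.
By induction, b_m = -(-2)^m + 3·5^m for all m ≥ 0.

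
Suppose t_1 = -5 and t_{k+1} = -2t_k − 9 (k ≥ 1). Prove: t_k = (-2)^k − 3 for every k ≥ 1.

Base case: t_1 = -5, and (-2)^1 − 3 = -2 − 3 = -5.
Assume t_r = (-2)^r − 3 for some r ≥ 1.
Then t_{r+1} = -2t_r − 9 = -2·((-2)^r − 3) − 9 = -2·(-2)^r + 6 − 9 = (-2)^{r+1} − 3.
This completes the inductive step, so t_k = (-2)^k − 3 for all k ≥ 1.

t_k = (-2)^k − 3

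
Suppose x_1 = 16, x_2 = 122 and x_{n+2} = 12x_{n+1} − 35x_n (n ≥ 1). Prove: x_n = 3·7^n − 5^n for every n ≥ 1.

Base cases: x_1 = 16 and 3·7^1 − 5^1 = 16; x_2 = 122 and 3·7^2 − 5^2 = 122.
Assume x_j = 3·7^j − 5^j for all 1 ≤ j ≤ m, where m ≥ 2.
Then x_{m+1} = 12x_m − 35x_{m−1} = 12·(3·7^m − 5^m) − 35·(3·7^{m−1} − 5^{m−1}) = 3·(12·7 − 35)7^{m−1} − (12·5 − 35)5^{m−1} = 147·7^{m−1} − 25·5^{m−1} = 3·7^{m+1} − 5^{m+1}.
This completes the inductive step, so x_n = 3·7^n − 5^n for all n ≥ 1.

x_n = 3·7^n − 5^n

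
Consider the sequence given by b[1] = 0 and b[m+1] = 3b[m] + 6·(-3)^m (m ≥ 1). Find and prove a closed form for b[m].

Claim: b[m] = -3^m − (-3)^m.

Base case: b[1] = 0, and -3^1 − (-3)^1 = -3 + 3 = 0.
Assume b[j] = -3^j − (-3)^j for some j ≥ 1.
Then b[j+1] = 3b[j] + 6·(-3)^j = 3·(-3^j − (-3)^j) + 6·(-3)^j = -3^{j+1} − 3·(-3)^j + 6·(-3)^j = -3^{j+1} + 3·(-3)^j = -3^{j+1} − (-3)^{j+1}.
By induction, b[m] = -3^m − (-3)^m for all m ≥ 1.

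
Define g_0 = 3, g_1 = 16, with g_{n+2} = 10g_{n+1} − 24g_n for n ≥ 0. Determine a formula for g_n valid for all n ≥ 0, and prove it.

Claim: g_n = 4^n + 2·6^n.

Base cases: g_0 = 3 and 4^0 + 2·6^0 = 3; g_1 = 16 and 4^1 + 2·6^1 = 16.
Assume g_j = 4^j + 2·6^j for all 0 ≤ j ≤ r, where r ≥ 1.
Then g_{r+1} = 10g_r − 24g_{r−1} = 10·(4^r + 2·6^r) − 24·(4^{r−1} + 2·6^{r−1}) = (10·4 − 24)4^{r−1} + 2·(10·6 − 24)6^{r−1} = 16·4^{r−1} + 72·6^{r−1} = 4^{r+1} + 2·6^{r+1}.
This completes the inductive step, so g_n = 4^n + 2·6^n for all n ≥ 0.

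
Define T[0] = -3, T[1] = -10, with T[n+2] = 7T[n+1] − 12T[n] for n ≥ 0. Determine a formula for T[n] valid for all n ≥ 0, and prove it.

Claim: T[n] = -4^n − 2·3^n.

Base cases: T[0] = -3 and -4^0 − 2·3^0 = -3; T[1] = -10 and -4^1 − 2·3^1 = -10.
Assume T[j] = -4^j − 2·3^j for all 0 ≤ j ≤ k, where k ≥ 1.
Then T[k+1] = 7T[k] − 12T[k−1] = 7·(-4^k − 2·3^k) − 12·(-4^{k−1} − 2·3^{k−1}) = -(7·4 − 12)4^{k−1} − 2·(7·3 − 12)3^{k−1} = -16·4^{k−1} − 18·3^{k−1} = -4^{k+1} − 2·3^{k+1}.
By strong induction, T[n] = -4^n − 2·3^n for all n ≥ 0.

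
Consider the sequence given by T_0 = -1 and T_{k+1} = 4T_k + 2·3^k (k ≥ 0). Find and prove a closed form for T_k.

Claim: T_k = 4^k − 2·3^k.

Base case: T_0 = -1, and 4^0 − 2·3^0 = 1 − 2 = -1.
Assume T_m = 4^m − 2·3^m for some m ≥ 0.
Then T_{m+1} = 4T_m + 2·3^m = 4·(4^m − 2·3^m) + 2·3^m = 4^{m+1} − 8·3^m + 2·3^m = 4^{m+1} − 6·3^m = 4^{m+1} − 2·3^{m+1}.
This completes the inductive step, so T_k = 4^k − 2·3^k for all k ≥ 0.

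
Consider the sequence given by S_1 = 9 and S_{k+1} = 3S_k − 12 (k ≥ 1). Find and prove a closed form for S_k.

Claim: S_k = 3^k + 6.

Base case: S_1 = 9, and 3^1 + 6 = 3 + 6 = 9.
Assume S_j = 3^j + 6 for some j ≥ 1.
Then S_{j+1} = 3S_j − 12 = 3·(3^j + 6) − 12 = 3^{j+1} + 18 − 12 = 3^{j+1} + 6.
By induction, S_k = 3^k + 6 for all k ≥ 1.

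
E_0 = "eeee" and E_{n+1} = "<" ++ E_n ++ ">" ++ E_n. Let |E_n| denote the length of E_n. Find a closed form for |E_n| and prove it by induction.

Claim: |E_n| = 6·2^n − 2.

Base case: |E_0| = 4, and 6·2^0 − 2 = 4.
Assume |E_k| = 6·2^k − 2.
Then |E_{k+1}| = 1 + |E_k| + 1 + |E_k| = 2|E_k| + 2 = 2(6·2^k − 2) + 2 = 6·2^{k+1} − 4 + 2 = 6·2^{k+1} − 2.
So the formula holds for k+1, and by induction |E_n| = 6·2^n − 2 for all n ≥ 0.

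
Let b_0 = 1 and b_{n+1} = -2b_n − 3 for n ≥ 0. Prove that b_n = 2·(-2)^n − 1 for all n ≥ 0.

Base case: b_0 = 1, and 2·(-2)^0 − 1 = 2 − 1 = 1.
Assume b_k = 2·(-2)^k − 1 for some k ≥ 0.
Then b_{k+1} = -2b_k − 3 = -2·(2·(-2)^k − 1) − 3 = -4·(-2)^k + 2 − 3 = 2·(-2)^{k+1} − 1.
So the formula holds for k+1, and by induction b_n = 2·(-2)^n − 1 for all n ≥ 0.

b_n = 2·(-2)^n − 1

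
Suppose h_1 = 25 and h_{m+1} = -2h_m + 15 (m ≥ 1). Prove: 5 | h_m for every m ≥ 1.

Base case: h_1 = 25 = 5·5, so 5 | h_1.
Assume 5 | h_j, so h_j = 5t for some integer t.
Then h_{j+1} = -2h_j + 15 = -2·(5t) + 15 = 5(-2t + 3), so 5 | h_{j+1}.
Hence 5 | h_m for every m ≥ 1, by induction.

5 | h_m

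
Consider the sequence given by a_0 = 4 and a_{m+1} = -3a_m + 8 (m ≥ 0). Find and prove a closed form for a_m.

Claim: a_m = 2·(-3)^m + 2.

Base case: a_0 = 4, and 2·(-3)^0 + 2 = 2 + 2 = 4.
Assume a_j = 2·(-3)^j + 2 for some j ≥ 0.
Then a_{j+1} = -3a_j + 8 = -3·(2·(-3)^j + 2) + 8 = -6·(-3)^j − 6 + 8 = 2·(-3)^{j+1} + 2.
This completes the inductive step, so a_m = 2·(-3)^m + 2 for all m ≥ 0.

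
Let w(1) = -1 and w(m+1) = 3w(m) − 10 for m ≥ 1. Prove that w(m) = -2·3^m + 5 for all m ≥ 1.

Base case: w(1) = -1, and -2·3^1 + 5 = -6 + 5 = -1.
Assume w(j) = -2·3^j + 5 for some j ≥ 1.
Then w(j+1) = 3w(j) − 10 = 3·(-2·3^j + 5) − 10 = -6·3^j + 15 − 10 = -2·3^{j+1} + 5.
This completes the inductive step, so w(m) = -2·3^m + 5 for all m ≥ 1.

w(m) = -2·3^m + 5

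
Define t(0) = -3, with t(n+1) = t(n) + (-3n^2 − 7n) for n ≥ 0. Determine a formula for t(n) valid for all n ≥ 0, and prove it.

Claim: t(n) = -n^3 − 2n^2 + 3n − 3.

Base case: t(0) = -3, and -0^3 − 2·0^2 + 3·0 − 3 = -3.
Assume t(j) = -j^3 − 2j^2 + 3j − 3.
Then t(j+1) = t(j) + (-3j^2 − 7j) = (-j^3 − 2j^2 + 3j − 3) + (-3j^2 − 7j) = -j^3 − 5j^2 − 4j − 3,
and -(j+1)^3 − 2·(j+1)^2 + 3·(j+1) − 3 = -j^3 − 5j^2 − 4j − 3.
Hence t(n) = -n^3 − 2n^2 + 3n − 3 for every n ≥ 0, by induction.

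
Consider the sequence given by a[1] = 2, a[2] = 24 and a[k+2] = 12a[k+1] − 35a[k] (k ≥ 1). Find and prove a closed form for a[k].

Claim: a[k] = -5^k + 7^k.

Base cases: a[1] = 2 and -5^1 + 7^1 = 2; a[2] = 24 and -5^2 + 7^2 = 24.
Assume a[i] = -5^i + 7^i for all 1 ≤ i ≤ j, where j ≥ 2.
Then a[j+1] = 12a[j] − 35a[j−1] = 12·(-5^j + 7^j) − 35·(-5^{j−1} + 7^{j−1}) = -(12·5 − 35)5^{j−1} + (12·7 − 35)7^{j−1} = -25·5^{j−1} + 49·7^{j−1} = -5^{j+1} + 7^{j+1}.
This completes the inductive step, so a[k] = -5^k + 7^k for all k ≥ 1.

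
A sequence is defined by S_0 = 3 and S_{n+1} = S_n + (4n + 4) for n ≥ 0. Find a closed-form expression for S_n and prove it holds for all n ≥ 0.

Claim: S_n = 2n^2 + 2n + 3.

Base case: S_0 = 3, and 2·0^2 + 2·0 + 3 = 3.
Assume S_j = 2j^2 + 2j + 3.
Then S_{j+1} = S_j + (4j + 4) = (2j^2 + 2j + 3) + (4j + 4) = 2j^2 + 6j + 7,
and 2·(j+1)^2 + 2·(j+1) + 3 = 2j^2 + 6j + 7.
By induction, S_n = 2n^2 + 2n + 3 for all n ≥ 0.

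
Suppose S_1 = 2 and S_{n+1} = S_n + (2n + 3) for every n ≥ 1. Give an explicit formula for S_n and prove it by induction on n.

Claim: S_n = n^2 + 2n − 1.

Base case: S_1 = 2, and 1^2 + 2·1 − 1 = 2.
Assume S_j = j^2 + 2j − 1.
Then S_{j+1} = S_j + (2j + 3) = (j^2 + 2j − 1) + (2j + 3) = j^2 + 4j + 2,
and (j+1)^2 + 2·(j+1) − 1 = j^2 + 4j + 2.
Hence S_n = n^2 + 2n − 1 for every n ≥ 1, by induction.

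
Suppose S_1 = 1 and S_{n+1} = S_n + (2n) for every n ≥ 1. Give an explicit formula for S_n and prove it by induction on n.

Claim: S_n = n^2 − n + 1.

Base case: S_1 = 1, and 1^2 − 1 + 1 = 1.
Assume S_m = m^2 − m + 1.
Then S_{m+1} = S_m + (2m) = (m^2 − m + 1) + (2m) = m^2 + m + 1,
and (m+1)^2 − (m+1) + 1 = m^2 + m + 1.
Hence S_n = n^2 − n + 1 for every n ≥ 1, by induction.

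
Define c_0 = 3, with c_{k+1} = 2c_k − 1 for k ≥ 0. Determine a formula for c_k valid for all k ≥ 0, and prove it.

Claim: c_k = 2^{k+1} + 1.

Base case: c_0 = 3, and 2^{0+1} + 1 = 2 + 1 = 3.
Assume c_m = 2^{m+1} + 1 for some m ≥ 0.
Then c_{m+1} = 2c_m − 1 = 2·(2^{m+1} + 1) − 1 = 2^{m+2} + 2 − 1 = 2^{m+2} + 1.
By induction, c_k = 2^{k+1} + 1 for all k ≥ 0.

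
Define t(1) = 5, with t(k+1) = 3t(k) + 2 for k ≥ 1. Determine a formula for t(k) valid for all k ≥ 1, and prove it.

Claim: t(k) = 2·3^k − 1.

Base case: t(1) = 5, and 2·3^1 − 1 = 6 − 1 = 5.
Assume t(r) = 2·3^r − 1 for some r ≥ 1.
Then t(r+1) = 3t(r) + 2 = 3·(2·3^r − 1) + 2 = 6·3^r − 3 + 2 = 2·3^{r+1} − 1.
Hence t(k) = 2·3^k − 1 for every k ≥ 1, by induction.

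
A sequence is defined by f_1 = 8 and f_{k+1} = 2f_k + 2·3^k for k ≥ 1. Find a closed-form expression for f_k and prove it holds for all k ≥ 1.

Claim: f_k = 2^k + 2·3^k.

Base case: f_1 = 8, and 2^1 + 2·3^1 = 2 + 6 = 8.
Assume f_m = 2^m + 2·3^m for some m ≥ 1.
Then f_{m+1} = 2f_m + 2·3^m = 2·(2^m + 2·3^m) + 2·3^m = 2^{m+1} + 4·3^m + 2·3^m = 2^{m+1} + 6·3^m = 2^{m+1} + 2·3^{m+1}.
So the formula holds for m+1, and by induction f_k = 2^k + 2·3^k for all k ≥ 1.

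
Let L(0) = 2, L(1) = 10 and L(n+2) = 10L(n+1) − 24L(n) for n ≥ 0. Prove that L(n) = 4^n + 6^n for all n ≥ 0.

Base cases: L(0) = 2 and 4^0 + 6^0 = 2; L(1) = 10 and 4^1 + 6^1 = 10.
Assume L(j) = 4^j + 6^j for all 0 ≤ j ≤ r, where r ≥ 1.
Then L(r+1) = 10L(r) − 24L(r−1) = 10·(4^r + 6^r) − 24·(4^{r−1} + 6^{r−1}) = (10·4 − 24)4^{r−1} + (10·6 − 24)6^{r−1} = 16·4^{r−1} + 36·6^{r−1} = 4^{r+1} + 6^{r+1}.
Hence L(n) = 4^n + 6^n for every n ≥ 0, by strong induction.

L(n) = 4^n + 6^n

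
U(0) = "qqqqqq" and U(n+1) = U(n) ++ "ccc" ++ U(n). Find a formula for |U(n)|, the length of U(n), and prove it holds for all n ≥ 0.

Claim: |U(n)| = 9·2^n − 3.

Base case: |U(0)| = 6, and 9·2^0 − 3 = 6.
Assume |U(j)| = 9·2^j − 3.
Then |U(j+1)| = |U(j)| + 3 + |U(j)| = 2|U(j)| + 3 = 2(9·2^j − 3) + 3 = 9·2^{j+1} − 6 + 3 = 9·2^{j+1} − 3.
Hence |U(n)| = 9·2^n − 3 for every n ≥ 0, by induction.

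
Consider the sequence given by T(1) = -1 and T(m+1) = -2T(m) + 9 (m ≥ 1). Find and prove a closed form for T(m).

Claim: T(m) = 2·(-2)^m + 3.

Base case: T(1) = -1, and 2·(-2)^1 + 3 = -4 + 3 = -1.
Assume T(j) = 2·(-2)^j + 3 for some j ≥ 1.
Then T(j+1) = -2T(j) + 9 = -2·(2·(-2)^j + 3) + 9 = -4·(-2)^j − 6 + 9 = 2·(-2)^{j+1} + 3.
So the formula holds for j+1, and by induction T(m) = 2·(-2)^m + 3 for all m ≥ 1.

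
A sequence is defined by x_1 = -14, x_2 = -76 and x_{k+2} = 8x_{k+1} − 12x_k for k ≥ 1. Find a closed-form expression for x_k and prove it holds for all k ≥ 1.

Claim: x_k = -2^k − 2·6^k.

Base cases: x_1 = -14 and -2^1 − 2·6^1 = -14; x_2 = -76 and -2^2 − 2·6^2 = -76.
Assume x_i = -2^i − 2·6^i for all 1 ≤ i ≤ j, where j ≥ 2.
Then x_{j+1} = 8x_j − 12x_{j−1} = 8·(-2^j − 2·6^j) − 12·(-2^{j−1} − 2·6^{j−1}) = -(8·2 − 12)2^{j−1} − 2·(8·6 − 12)6^{j−1} = -4·2^{j−1} − 72·6^{j−1} = -2^{j+1} − 2·6^{j+1}.
This completes the inductive step, so x_k = -2^k − 2·6^k for all k ≥ 1.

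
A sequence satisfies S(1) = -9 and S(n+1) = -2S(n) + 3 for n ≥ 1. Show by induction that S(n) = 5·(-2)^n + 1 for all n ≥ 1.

Base case: S(1) = -9, and 5·(-2)^1 + 1 = -10 + 1 = -9.
Assume S(j) = 5·(-2)^j + 1 for some j ≥ 1.
Then S(j+1) = -2S(j) + 3 = -2·(5·(-2)^j + 1) + 3 = -10·(-2)^j − 2 + 3 = 5·(-2)^{j+1} + 1.
Hence S(n) = 5·(-2)^n + 1 for every n ≥ 1, by induction.

S(n) = 5·(-2)^n + 1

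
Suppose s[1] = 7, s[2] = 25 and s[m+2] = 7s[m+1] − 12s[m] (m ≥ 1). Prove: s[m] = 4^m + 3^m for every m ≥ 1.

Base cases: s[1] = 7 and 4^1 + 3^1 = 7; s[2] = 25 and 4^2 + 3^2 = 25.
Assume s[j] = 4^j + 3^j for all 1 ≤ j ≤ r, where r ≥ 2.
Then s[r+1] = 7s[r] − 12s[r−1] = 7·(4^r + 3^r) − 12·(4^{r−1} + 3^{r−1}) = (7·4 − 12)4^{r−1} + (7·3 − 12)3^{r−1} = 16·4^{r−1} + 9·3^{r−1} = 4^{r+1} + 3^{r+1}.
By strong induction, s[m] = 4^m + 3^m for all m ≥ 1.

s[m] = 4^m + 3^m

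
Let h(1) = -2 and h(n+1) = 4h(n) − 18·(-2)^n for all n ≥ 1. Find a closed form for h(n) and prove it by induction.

Claim: h(n) = 4^n + 3·(-2)^n.

Base case: h(1) = -2, and 4^1 + 3·(-2)^1 = 4 − 6 = -2.
Assume h(k) = 4^k + 3·(-2)^k for some k ≥ 1.
Then h(k+1) = 4h(k) − 18·(-2)^k = 4·(4^k + 3·(-2)^k) − 18·(-2)^k = 4^{k+1} + 12·(-2)^k − 18·(-2)^k = 4^{k+1} − 6·(-2)^k = 4^{k+1} + 3·(-2)^{k+1}.
This completes the inductive step, so h(n) = 4^n + 3·(-2)^n for all n ≥ 1.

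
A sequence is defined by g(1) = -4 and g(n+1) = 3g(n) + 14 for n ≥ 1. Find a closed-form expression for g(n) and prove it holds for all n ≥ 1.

Claim: g(n) = 3^n − 7.

Base case: g(1) = -4, and 3^1 − 7 = 3 − 7 = -4.
Assume g(m) = 3^m − 7 for some m ≥ 1.
Then g(m+1) = 3g(m) + 14 = 3·(3^m − 7) + 14 = 3^{m+1} − 21 + 14 = 3^{m+1} − 7.
This completes the inductive step, so g(n) = 3^n − 7 for all n ≥ 1.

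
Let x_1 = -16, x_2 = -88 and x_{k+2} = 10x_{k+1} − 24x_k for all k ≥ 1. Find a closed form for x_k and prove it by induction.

Claim: x_k = -4^k − 2·6^k.

Base cases: x_1 = -16 and -4^1 − 2·6^1 = -16; x_2 = -88 and -4^2 − 2·6^2 = -88.
Assume x_j = -4^j − 2·6^j for all 1 ≤ j ≤ m, where m ≥ 2.
Then x_{m+1} = 10x_m − 24x_{m−1} = 10·(-4^m − 2·6^m) − 24·(-4^{m−1} − 2·6^{m−1}) = -(10·4 − 24)4^{m−1} − 2·(10·6 − 24)6^{m−1} = -16·4^{m−1} − 72·6^{m−1} = -4^{m+1} − 2·6^{m+1}.
So the formula holds for m+1, and by strong induction x_k = -4^k − 2·6^k for all k ≥ 1.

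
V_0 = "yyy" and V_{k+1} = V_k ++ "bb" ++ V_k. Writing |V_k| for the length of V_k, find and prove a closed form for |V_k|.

Claim: |V_k| = 5·2^k − 2.

Base case: |V_0| = 3, and 5·2^0 − 2 = 3.
Assume |V_j| = 5·2^j − 2.
Then |V_{j+1}| = |V_j| + 2 + |V_j| = 2|V_j| + 2 = 2(5·2^j − 2) + 2 = 5·2^{j+1} − 4 + 2 = 5·2^{j+1} − 2.
So the formula holds for j+1, and by induction |V_k| = 5·2^k − 2 for all k ≥ 0.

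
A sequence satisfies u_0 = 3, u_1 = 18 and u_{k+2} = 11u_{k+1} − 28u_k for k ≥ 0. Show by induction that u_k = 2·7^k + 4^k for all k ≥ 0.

Base cases: u_0 = 3 and 2·7^0 + 4^0 = 3; u_1 = 18 and 2·7^1 + 4^1 = 18.
Assume u_i = 2·7^i + 4^i for all 0 ≤ i ≤ j, where j ≥ 1.
Then u_{j+1} = 11u_j − 28u_{j−1} = 11·(2·7^j + 4^j) − 28·(2·7^{j−1} + 4^{j−1}) = 2·(11·7 − 28)7^{j−1} + (11·4 − 28)4^{j−1} = 98·7^{j−1} + 16·4^{j−1} = 2·7^{j+1} + 4^{j+1}.
This completes the inductive step, so u_k = 2·7^k + 4^k for all k ≥ 0.

u_k = 2·7^k + 4^k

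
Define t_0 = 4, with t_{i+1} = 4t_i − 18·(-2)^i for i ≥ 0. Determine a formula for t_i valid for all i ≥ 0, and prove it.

Claim: t_i = 4^i + 3·(-2)^i.

Base case: t_0 = 4, and 4^0 + 3·(-2)^0 = 1 + 3 = 4.
Assume t_r = 4^r + 3·(-2)^r for some r ≥ 0.
Then t_{r+1} = 4t_r − 18·(-2)^r = 4·(4^r + 3·(-2)^r) − 18·(-2)^r = 4^{r+1} + 12·(-2)^r − 18·(-2)^r = 4^{r+1} − 6·(-2)^r = 4^{r+1} + 3·(-2)^{r+1}.
Hence t_i = 4^i + 3·(-2)^i for every i ≥ 0, by induction.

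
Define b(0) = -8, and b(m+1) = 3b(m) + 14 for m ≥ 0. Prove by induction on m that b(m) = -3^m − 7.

Base case: b(0) = -8, and -3^0 − 7 = -1 − 7 = -8.
Assume b(j) = -3^j − 7 for some j ≥ 0.
Then b(j+1) = 3b(j) + 14 = 3·(-3^j − 7) + 14 = -3^{j+1} − 21 + 14 = -3^{j+1} − 7.
So the formula holds for j+1, and by induction b(m) = -3^m − 7 for all m ≥ 0.

b(m) = -3^m − 7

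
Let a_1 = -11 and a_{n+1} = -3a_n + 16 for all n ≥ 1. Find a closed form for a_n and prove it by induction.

Claim: a_n = 5·(-3)^n + 4.

Base case: a_1 = -11, and 5·(-3)^1 + 4 = -15 + 4 = -11.
Assume a_r = 5·(-3)^r + 4 for some r ≥ 1.
Then a_{r+1} = -3a_r + 16 = -3·(5·(-3)^r + 4) + 16 = -15·(-3)^r − 12 + 16 = 5·(-3)^{r+1} + 4.
So the formula holds for r+1, and by induction a_n = 5·(-3)^n + 4 for all n ≥ 1.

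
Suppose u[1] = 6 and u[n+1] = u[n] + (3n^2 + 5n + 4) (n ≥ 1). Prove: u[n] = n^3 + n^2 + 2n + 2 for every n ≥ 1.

Base case: u[1] = 6, and 1^3 + 1^2 + 2·1 + 2 = 6.
Assume u[m] = m^3 + m^2 + 2m + 2.
Then u[m+1] = u[m] + (3m^2 + 5m + 4) = (m^3 + m^2 + 2m + 2) + (3m^2 + 5m + 4) = m^3 + 4m^2 + 7m + 6,
and (m+1)^3 + (m+1)^2 + 2·(m+1) + 2 = m^3 + 4m^2 + 7m + 6.
By induction, u[n] = n^3 + n^2 + 2n + 2 for all n ≥ 1.

u[n] = n^3 + n^2 + 2n + 2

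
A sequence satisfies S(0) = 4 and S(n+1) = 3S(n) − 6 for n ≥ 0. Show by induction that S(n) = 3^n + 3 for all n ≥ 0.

Base case: S(0) = 4, and 3^0 + 3 = 1 + 3 = 4.
Assume S(r) = 3^r + 3 for some r ≥ 0.
Then S(r+1) = 3S(r) − 6 = 3·(3^r + 3) − 6 = 3^{r+1} + 9 − 6 = 3^{r+1} + 3.
By induction, S(n) = 3^n + 3 for all n ≥ 0.

S(n) = 3^n + 3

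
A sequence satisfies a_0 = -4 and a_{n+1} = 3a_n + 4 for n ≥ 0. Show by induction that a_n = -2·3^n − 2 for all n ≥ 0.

Base case: a_0 = -4, and -2·3^0 − 2 = -2 − 2 = -4.
Assume a_j = -2·3^j − 2 for some j ≥ 0.
Then a_{j+1} = 3a_j + 4 = 3·(-2·3^j − 2) + 4 = -6·3^j − 6 + 4 = -2·3^{j+1} − 2.
By induction, a_n = -2·3^n − 2 for all n ≥ 0.

a_n = -2·3^n − 2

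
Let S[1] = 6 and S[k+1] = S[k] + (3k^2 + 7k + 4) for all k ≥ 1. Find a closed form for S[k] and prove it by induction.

Claim: S[k] = k^3 + 2k^2 + k + 2.

Base case: S[1] = 6, and 1^3 + 2·1^2 + 1 + 2 = 6.
Assume S[m] = m^3 + 2m^2 + m + 2.
Then S[m+1] = S[m] + (3m^2 + 7m + 4) = (m^3 + 2m^2 + m + 2) + (3m^2 + 7m + 4) = m^3 + 5m^2 + 8m + 6,
and (m+1)^3 + 2·(m+1)^2 + (m+1) + 2 = m^3 + 5m^2 + 8m + 6.
By induction, S[k] = k^3 + 2k^2 + k + 2 for all k ≥ 1.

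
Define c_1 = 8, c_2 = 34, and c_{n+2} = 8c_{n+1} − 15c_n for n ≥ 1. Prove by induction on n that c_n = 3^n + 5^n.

Base cases: c_1 = 8 and 3^1 + 5^1 = 8; c_2 = 34 and 3^2 + 5^2 = 34.
Assume c_i = 3^i + 5^i for all 1 ≤ i ≤ j, where j ≥ 2.
Then c_{j+1} = 8c_j − 15c_{j−1} = 8·(3^j + 5^j) − 15·(3^{j−1} + 5^{j−1}) = (8·3 − 15)3^{j−1} + (8·5 − 15)5^{j−1} = 9·3^{j−1} + 25·5^{j−1} = 3^{j+1} + 5^{j+1}.
Hence c_n = 3^n + 5^n for every n ≥ 1, by strong induction.

c_n = 3^n + 5^n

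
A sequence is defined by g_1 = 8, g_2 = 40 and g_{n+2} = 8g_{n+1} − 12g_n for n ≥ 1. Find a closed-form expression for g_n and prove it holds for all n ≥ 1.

Claim: g_n = 2^n + 6^n.

Base cases: g_1 = 8 and 2^1 + 6^1 = 8; g_2 = 40 and 2^2 + 6^2 = 40.
Assume g_j = 2^j + 6^j for all 1 ≤ j ≤ m, where m ≥ 2.
Then g_{m+1} = 8g_m − 12g_{m−1} = 8·(2^m + 6^m) − 12·(2^{m−1} + 6^{m−1}) = (8·2 − 12)2^{m−1} + (8·6 − 12)6^{m−1} = 4·2^{m−1} + 36·6^{m−1} = 2^{m+1} + 6^{m+1}.
By strong induction, g_n = 2^n + 6^n for all n ≥ 1.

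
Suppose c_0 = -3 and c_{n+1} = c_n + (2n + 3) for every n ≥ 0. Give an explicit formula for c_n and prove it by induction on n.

Claim: c_n = n^2 + 2n − 3.

Base case: c_0 = -3, and 0^2 + 2·0 − 3 = -3.
Assume c_k = k^2 + 2k − 3.
Then c_{k+1} = c_k + (2k + 3) = (k^2 + 2k − 3) + (2k + 3) = k^2 + 4k,
and (k+1)^2 + 2·(k+1) − 3 = k^2 + 4k.
Hence c_n = n^2 + 2n − 3 for every n ≥ 0, by induction.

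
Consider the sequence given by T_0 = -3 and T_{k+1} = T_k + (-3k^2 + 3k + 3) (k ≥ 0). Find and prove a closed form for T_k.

Claim: T_k = -k^3 + 3k^2 + k − 3.

Base case: T_0 = -3, and -0^3 + 3·0^2 + 0 − 3 = -3.
Assume T_m = -m^3 + 3m^2 + m − 3.
Then T_{m+1} = T_m + (-3m^2 + 3m + 3) = (-m^3 + 3m^2 + m − 3) + (-3m^2 + 3m + 3) = -m^3 + 4m,
and -(m+1)^3 + 3·(m+1)^2 + (m+1) − 3 = -m^3 + 4m.
This completes the inductive step, so T_k = -k^3 + 3k^2 + k − 3 for all k ≥ 0.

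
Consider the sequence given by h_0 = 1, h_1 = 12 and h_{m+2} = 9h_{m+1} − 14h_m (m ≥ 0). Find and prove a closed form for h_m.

Claim: h_m = 2·7^m − 2^m.

Base cases: h_0 = 1 and 2·7^0 − 2^0 = 1; h_1 = 12 and 2·7^1 − 2^1 = 12.
Assume h_i = 2·7^i − 2^i for all 0 ≤ i ≤ j, where j ≥ 1.
Then h_{j+1} = 9h_j − 14h_{j−1} = 9·(2·7^j − 2^j) − 14·(2·7^{j−1} − 2^{j−1}) = 2·(9·7 − 14)7^{j−1} − (9·2 − 14)2^{j−1} = 98·7^{j−1} − 4·2^{j−1} = 2·7^{j+1} − 2^{j+1}.
This completes the inductive step, so h_m = 2·7^m − 2^m for all m ≥ 0.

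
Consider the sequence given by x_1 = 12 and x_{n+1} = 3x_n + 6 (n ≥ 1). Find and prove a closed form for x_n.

Claim: x_n = 5·3^n − 3.

Base case: x_1 = 12, and 5·3^1 − 3 = 15 − 3 = 12.
Assume x_k = 5·3^k − 3 for some k ≥ 1.
Then x_{k+1} = 3x_k + 6 = 3·(5·3^k − 3) + 6 = 15·3^k − 9 + 6 = 5·3^{k+1} − 3.
By induction, x_n = 5·3^n − 3 for all n ≥ 1.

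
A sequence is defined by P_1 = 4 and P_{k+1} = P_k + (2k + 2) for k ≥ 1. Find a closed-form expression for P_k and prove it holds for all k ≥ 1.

Claim: P_k = k^2 + k + 2.

Base case: P_1 = 4, and 1^2 + 1 + 2 = 4.
Assume P_j = j^2 + j + 2.
Then P_{j+1} = P_j + (2j + 2) = (j^2 + j + 2) + (2j + 2) = j^2 + 3j + 4,
and (j+1)^2 + (j+1) + 2 = j^2 + 3j + 4.
By induction, P_k = k^2 + k + 2 for all k ≥ 1.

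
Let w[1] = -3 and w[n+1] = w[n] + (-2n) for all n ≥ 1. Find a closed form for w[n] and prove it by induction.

Claim: w[n] = -n^2 + n − 3.

Base case: w[1] = -3, and -1^2 + 1 − 3 = -3.
Assume w[k] = -k^2 + k − 3.
Then w[k+1] = w[k] + (-2k) = (-k^2 + k − 3) + (-2k) = -k^2 − k − 3,
and -(k+1)^2 + (k+1) − 3 = -k^2 − k − 3.
This completes the inductive step, so w[n] = -n^2 + n − 3 for all n ≥ 1.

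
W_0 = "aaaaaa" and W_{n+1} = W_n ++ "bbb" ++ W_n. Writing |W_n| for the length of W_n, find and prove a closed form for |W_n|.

Claim: |W_n| = 9·2^n − 3.

Base case: |W_0| = 6, and 9·2^0 − 3 = 6.
Assume |W_j| = 9·2^j − 3.
Then |W_{j+1}| = |W_j| + 3 + |W_j| = 2|W_j| + 3 = 2(9·2^j − 3) + 3 = 9·2^{j+1} − 6 + 3 = 9·2^{j+1} − 3.
Hence |W_n| = 9·2^n − 3 for every n ≥ 0, by induction.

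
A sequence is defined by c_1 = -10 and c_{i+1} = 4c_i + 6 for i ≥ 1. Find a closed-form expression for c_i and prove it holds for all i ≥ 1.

Claim: c_i = -2·4^i − 2.

Base case: c_1 = -10, and -2·4^1 − 2 = -8 − 2 = -10.
Assume c_m = -2·4^m − 2 for some m ≥ 1.
Then c_{m+1} = 4c_m + 6 = 4·(-2·4^m − 2) + 6 = -8·4^m − 8 + 6 = -2·4^{m+1} − 2.
This completes the inductive step, so c_i = -2·4^i − 2 for all i ≥ 1.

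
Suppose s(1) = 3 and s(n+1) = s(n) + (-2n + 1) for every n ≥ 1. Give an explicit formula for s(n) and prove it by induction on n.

Claim: s(n) = -n^2 + 2n + 2.

Base case: s(1) = 3, and -1^2 + 2·1 + 2 = 3.
Assume s(m) = -m^2 + 2m + 2.
Then s(m+1) = s(m) + (-2m + 1) = (-m^2 + 2m + 2) + (-2m + 1) = -m^2 + 3,
and -(m+1)^2 + 2·(m+1) + 2 = -m^2 + 3.
This completes the inductive step, so s(n) = -n^2 + 2n + 2 for all n ≥ 1.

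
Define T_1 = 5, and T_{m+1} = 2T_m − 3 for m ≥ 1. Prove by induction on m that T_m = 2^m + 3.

Base case: T_1 = 5, and 2^1 + 3 = 2 + 3 = 5.
Assume T_j = 2^j + 3 for some j ≥ 1.
Then T_{j+1} = 2T_j − 3 = 2·(2^j + 3) − 3 = 2^{j+1} + 6 − 3 = 2^{j+1} + 3.
By induction, T_m = 2^m + 3 for all m ≥ 1.

T_m = 2^m + 3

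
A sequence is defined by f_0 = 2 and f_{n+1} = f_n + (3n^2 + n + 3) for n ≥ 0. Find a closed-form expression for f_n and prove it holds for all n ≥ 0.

Claim: f_n = n^3 − n^2 + 3n + 2.

Base case: f_0 = 2, and 0^3 − 0^2 + 3·0 + 2 = 2.
Assume f_j = j^3 − j^2 + 3j + 2.
Then f_{j+1} = f_j + (3j^2 + j + 3) = (j^3 − j^2 + 3j + 2) + (3j^2 + j + 3) = j^3 + 2j^2 + 4j + 5,
and (j+1)^3 − (j+1)^2 + 3·(j+1) + 2 = j^3 + 2j^2 + 4j + 5.
This completes the inductive step, so f_n = n^3 − n^2 + 3n + 2 for all n ≥ 0.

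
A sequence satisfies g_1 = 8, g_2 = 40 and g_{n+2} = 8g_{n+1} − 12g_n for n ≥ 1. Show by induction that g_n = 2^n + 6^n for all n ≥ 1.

Base cases: g_1 = 8 and 2^1 + 6^1 = 8; g_2 = 40 and 2^2 + 6^2 = 40.
Assume g_i = 2^i + 6^i for all 1 ≤ i ≤ j, where j ≥ 2.
Then g_{j+1} = 8g_j − 12g_{j−1} = 8·(2^j + 6^j) − 12·(2^{j−1} + 6^{j−1}) = (8·2 − 12)2^{j−1} + (8·6 − 12)6^{j−1} = 4·2^{j−1} + 36·6^{j−1} = 2^{j+1} + 6^{j+1}.
Hence g_n = 2^n + 6^n for every n ≥ 1, by strong induction.

g_n = 2^n + 6^n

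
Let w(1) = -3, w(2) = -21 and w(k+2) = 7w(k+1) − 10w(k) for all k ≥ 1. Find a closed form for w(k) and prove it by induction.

Claim: w(k) = 2^k − 5^k.

Base cases: w(1) = -3 and 2^1 − 5^1 = -3; w(2) = -21 and 2^2 − 5^2 = -21.
Assume w(j) = 2^j − 5^j for all 1 ≤ j ≤ m, where m ≥ 2.
Then w(m+1) = 7w(m) − 10w(m−1) = 7·(2^m − 5^m) − 10·(2^{m−1} − 5^{m−1}) = (7·2 − 10)2^{m−1} − (7·5 − 10)5^{m−1} = 4·2^{m−1} − 25·5^{m−1} = 2^{m+1} − 5^{m+1}.
This completes the inductive step, so w(k) = 2^k − 5^k for all k ≥ 1.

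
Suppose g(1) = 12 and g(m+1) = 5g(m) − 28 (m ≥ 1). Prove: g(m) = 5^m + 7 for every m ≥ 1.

Base case: g(1) = 12, and 5^1 + 7 = 5 + 7 = 12.
Assume g(j) = 5^j + 7 for some j ≥ 1.
Then g(j+1) = 5g(j) − 28 = 5·(5^j + 7) − 28 = 5^{j+1} + 35 − 28 = 5^{j+1} + 7.
So the formula holds for j+1, and by induction g(m) = 5^m + 7 for all m ≥ 1.

g(m) = 5^m + 7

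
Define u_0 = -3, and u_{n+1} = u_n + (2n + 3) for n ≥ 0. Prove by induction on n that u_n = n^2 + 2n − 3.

Base case: u_0 = -3, and 0^2 + 2·0 − 3 = -3.
Assume u_j = j^2 + 2j − 3.
Then u_{j+1} = u_j + (2j + 3) = (j^2 + 2j − 3) + (2j + 3) = j^2 + 4j,
and (j+1)^2 + 2·(j+1) − 3 = j^2 + 4j.
By induction, u_n = n^2 + 2n − 3 for all n ≥ 0.

u_n = n^2 + 2n − 3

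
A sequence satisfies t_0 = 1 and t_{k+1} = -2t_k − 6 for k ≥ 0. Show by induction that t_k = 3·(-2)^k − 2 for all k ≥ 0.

Base case: t_0 = 1, and 3·(-2)^0 − 2 = 3 − 2 = 1.
Assume t_m = 3·(-2)^m − 2 for some m ≥ 0.
Then t_{m+1} = -2t_m − 6 = -2·(3·(-2)^m − 2) − 6 = -6·(-2)^m + 4 − 6 = 3·(-2)^{m+1} − 2.
This completes the inductive step, so t_k = 3·(-2)^k − 2 for all k ≥ 0.

t_k = 3·(-2)^k − 2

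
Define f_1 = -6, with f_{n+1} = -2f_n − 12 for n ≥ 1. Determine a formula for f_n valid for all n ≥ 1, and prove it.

Claim: f_n = (-2)^n − 4.

Base case: f_1 = -6, and (-2)^1 − 4 = -2 − 4 = -6.
Assume f_m = (-2)^m − 4 for some m ≥ 1.
Then f_{m+1} = -2f_m − 12 = -2·((-2)^m − 4) − 12 = -2·(-2)^m + 8 − 12 = (-2)^{m+1} − 4.
So the formula holds for m+1, and by induction f_n = (-2)^n − 4 for all n ≥ 1.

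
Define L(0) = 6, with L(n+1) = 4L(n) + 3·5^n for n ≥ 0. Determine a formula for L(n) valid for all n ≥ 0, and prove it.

Claim: L(n) = 3·4^n + 3·5^n.

Base case: L(0) = 6, and 3·4^0 + 3·5^0 = 3 + 3 = 6.
Assume L(r) = 3·4^r + 3·5^r for some r ≥ 0.
Then L(r+1) = 4L(r) + 3·5^r = 4·(3·4^r + 3·5^r) + 3·5^r = 3·4^{r+1} + 12·5^r + 3·5^r = 3·4^{r+1} + 15·5^r = 3·4^{r+1} + 3·5^{r+1}.
By induction, L(n) = 3·4^n + 3·5^n for all n ≥ 0.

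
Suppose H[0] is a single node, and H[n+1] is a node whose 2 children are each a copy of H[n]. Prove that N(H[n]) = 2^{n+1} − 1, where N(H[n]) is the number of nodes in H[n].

Base case: N(H[0]) = 1, and 2^{0+1} − 1 = 1.
Assume N(H[k]) = 2^{k+1} − 1.
Then N(H[k+1]) = 1 + 2N(H[k]) = 1 + 2(2^{k+1} − 1) = 2^{k+2} − 2 + 1 = 2^{k+2} − 1.
Hence N(H[n]) = 2^{n+1} − 1 for every n ≥ 0, by induction.

N(H[n]) = 2^{n+1} − 1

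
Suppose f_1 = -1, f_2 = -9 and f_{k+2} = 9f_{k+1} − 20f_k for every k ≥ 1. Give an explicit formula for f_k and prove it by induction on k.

Claim: f_k = -5^k + 4^k.

Base cases: f_1 = -1 and -5^1 + 4^1 = -1; f_2 = -9 and -5^2 + 4^2 = -9.
Assume f_i = -5^i + 4^i for all 1 ≤ i ≤ j, where j ≥ 2.
Then f_{j+1} = 9f_j − 20f_{j−1} = 9·(-5^j + 4^j) − 20·(-5^{j−1} + 4^{j−1}) = -(9·5 − 20)5^{j−1} + (9·4 − 20)4^{j−1} = -25·5^{j−1} + 16·4^{j−1} = -5^{j+1} + 4^{j+1}.
Hence f_k = -5^k + 4^k for every k ≥ 1, by strong induction.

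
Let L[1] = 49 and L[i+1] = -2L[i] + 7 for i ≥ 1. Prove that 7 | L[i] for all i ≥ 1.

Base case: L[1] = 49 = 7·7, so 7 | L[1].
Assume 7 | L[r], so L[r] = 7t for some integer t.
Then L[r+1] = -2L[r] + 7 = -2·(7t) + 7 = 7(-2t + 1), so 7 | L[r+1].
Hence 7 | L[i] for every i ≥ 1, by induction.

7 | L[i]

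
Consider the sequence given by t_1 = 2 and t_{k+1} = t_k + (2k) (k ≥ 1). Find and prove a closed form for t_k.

Claim: t_k = k^2 − k + 2.

Base case: t_1 = 2, and 1^2 − 1 + 2 = 2.
Assume t_r = r^2 − r + 2.
Then t_{r+1} = t_r + (2r) = (r^2 − r + 2) + (2r) = r^2 + r + 2,
and (r+1)^2 − (r+1) + 2 = r^2 + r + 2.
This completes the inductive step, so t_k = k^2 − k + 2 for all k ≥ 1.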